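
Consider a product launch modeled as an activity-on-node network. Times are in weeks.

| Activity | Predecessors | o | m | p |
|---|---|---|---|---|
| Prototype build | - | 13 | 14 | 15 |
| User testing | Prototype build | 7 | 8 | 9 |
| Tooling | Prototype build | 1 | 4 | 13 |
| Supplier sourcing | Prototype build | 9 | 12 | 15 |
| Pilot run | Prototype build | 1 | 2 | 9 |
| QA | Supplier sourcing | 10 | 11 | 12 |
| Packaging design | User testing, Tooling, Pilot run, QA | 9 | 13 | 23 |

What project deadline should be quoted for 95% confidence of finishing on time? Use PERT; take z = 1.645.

te_Prototype build = (13 + 4·14 + 15)/6 = 84/6 = 14; σ²_Prototype build = ((15−13)/6)² = 0.111
te_User testing = (7 + 4·8 + 9)/6 = 48/6 = 8; σ²_User testing = ((9−7)/6)² = 0.111
te_Tooling = (1 + 4·4 + 13)/6 = 30/6 = 5; σ²_Tooling = ((13−1)/6)² = 4.000
te_Supplier sourcing = (9 + 4·12 + 15)/6 = 72/6 = 12; σ²_Supplier sourcing = ((15−9)/6)² = 1.000
te_Pilot run = (1 + 4·2 + 9)/6 = 18/6 = 3; σ²_Pilot run = ((9−1)/6)² = 1.778
te_QA = (10 + 4·11 + 12)/6 = 66/6 = 11; σ²_QA = ((12−10)/6)² = 0.111
te_Packaging design = (9 + 4·13 + 23)/6 = 84/6 = 14; σ²_Packaging design = ((23−9)/6)² = 5.444

Forward pass:
ES_Prototype build = 0; EF_Prototype build = 14
ES_User testing = 14; EF_User testing = 14+8 = 22
ES_Tooling = 14; EF_Tooling = 14+5 = 19
ES_Supplier sourcing = 14; EF_Supplier sourcing = 14+12 = 26
ES_Pilot run = 14; EF_Pilot run = 14+3 = 17
ES_QA = 26; EF_QA = 26+11 = 37
ES_Packaging design = max(EF_User testing=22, EF_Tooling=19, EF_Pilot run=17, EF_QA=37) = 37; EF_Packaging design = 37+14 = 51
Expected project duration μ = 51 weeks. Critical path: Prototype build → Supplier sourcing → QA → Packaging design.

Variance along critical path = 0.111 + 1.000 + 0.111 + 5.444 = 6.667; σ = 2.582 weeks.
D = μ + z·σ = 51 + 1.645·2.582 = 55.2 weeks

55.2 weeks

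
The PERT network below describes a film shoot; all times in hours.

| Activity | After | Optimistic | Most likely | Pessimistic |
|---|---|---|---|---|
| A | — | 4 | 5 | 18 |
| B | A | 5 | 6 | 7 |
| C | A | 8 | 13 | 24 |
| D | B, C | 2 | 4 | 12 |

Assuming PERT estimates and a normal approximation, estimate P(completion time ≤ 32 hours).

0.937

te_A = (4 + 4·5 + 18)/6 = 42/6 = 7; σ²_A = ((18−4)/6)² = 5.444
te_B = (5 + 4·6 + 7)/6 = 36/6 = 6; σ²_B = ((7−5)/6)² = 0.111
te_C = (8 + 4·13 + 24)/6 = 84/6 = 14; σ²_C = ((24−8)/6)² = 7.111
te_D = (2 + 4·4 + 12)/6 = 30/6 = 5; σ²_D = ((12−2)/6)² = 2.778

Forward pass:
ES_A = 0; EF_A = 7
ES_B = 7; EF_B = 7+6 = 13
ES_C = 7; EF_C = 7+14 = 21
ES_D = max(EF_B=13, EF_C=21) = 21; EF_D = 21+5 = 26
Expected project duration μ = 26 hours. Critical path: A → C → D.

Variance along critical path = 5.444 + 7.111 + 2.778 = 15.333; σ = √15.333 = 3.916 hours.
Z = (32 − 26) / 3.916 = 1.532
P(T ≤ 32) = Φ(1.532) ≈ 0.937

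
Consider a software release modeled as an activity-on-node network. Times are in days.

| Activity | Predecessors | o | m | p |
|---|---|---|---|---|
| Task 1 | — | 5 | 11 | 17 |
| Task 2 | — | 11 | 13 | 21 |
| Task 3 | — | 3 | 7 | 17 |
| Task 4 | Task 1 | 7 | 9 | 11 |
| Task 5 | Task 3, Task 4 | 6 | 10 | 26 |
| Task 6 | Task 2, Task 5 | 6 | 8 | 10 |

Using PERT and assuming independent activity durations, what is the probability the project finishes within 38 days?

0.309

te_Task 1 = (5 + 4·11 + 17)/6 = 66/6 = 11; σ²_Task 1 = ((17−5)/6)² = 4.000
te_Task 2 = (11 + 4·13 + 21)/6 = 84/6 = 14; σ²_Task 2 = ((21−11)/6)² = 2.778
te_Task 3 = (3 + 4·7 + 17)/6 = 48/6 = 8; σ²_Task 3 = ((17−3)/6)² = 5.444
te_Task 4 = (7 + 4·9 + 11)/6 = 54/6 = 9; σ²_Task 4 = ((11−7)/6)² = 0.444
te_Task 5 = (6 + 4·10 + 26)/6 = 72/6 = 12; σ²_Task 5 = ((26−6)/6)² = 11.111
te_Task 6 = (6 + 4·8 + 10)/6 = 48/6 = 8; σ²_Task 6 = ((10−6)/6)² = 0.444

Forward pass:
ES_Task 1 = 0; EF_Task 1 = 11
ES_Task 2 = 0; EF_Task 2 = 14
ES_Task 3 = 0; EF_Task 3 = 8
ES_Task 4 = 11; EF_Task 4 = 11+9 = 20
ES_Task 5 = max(EF_Task 3=8, EF_Task 4=20) = 20; EF_Task 5 = 20+12 = 32
ES_Task 6 = max(EF_Task 2=14, EF_Task 5=32) = 32; EF_Task 6 = 32+8 = 40
Expected project duration μ = 40 days. Critical path: Task 1 → Task 4 → Task 5 → Task 6.

Variance along critical path = 4.000 + 0.444 + 11.111 + 0.444 = 16.000; σ = √16.000 = 4.000 days.
Z = (38 − 40) / 4.000 = -0.500
P(T ≤ 38) = Φ(-0.500) ≈ 0.309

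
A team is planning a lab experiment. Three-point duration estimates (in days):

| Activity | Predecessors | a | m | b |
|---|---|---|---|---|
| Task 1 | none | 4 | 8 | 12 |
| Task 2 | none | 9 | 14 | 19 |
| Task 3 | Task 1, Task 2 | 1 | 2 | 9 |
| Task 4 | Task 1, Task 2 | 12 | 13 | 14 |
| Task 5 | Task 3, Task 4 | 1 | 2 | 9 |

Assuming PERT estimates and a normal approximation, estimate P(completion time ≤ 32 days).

te_Task 1 = (4 + 4·8 + 12)/6 = 48/6 = 8; σ²_Task 1 = ((12−4)/6)² = 1.778
te_Task 2 = (9 + 4·14 + 19)/6 = 84/6 = 14; σ²_Task 2 = ((19−9)/6)² = 2.778
te_Task 3 = (1 + 4·2 + 9)/6 = 18/6 = 3; σ²_Task 3 = ((9−1)/6)² = 1.778
te_Task 4 = (12 + 4·13 + 14)/6 = 78/6 = 13; σ²_Task 4 = ((14−12)/6)² = 0.111
te_Task 5 = (1 + 4·2 + 9)/6 = 18/6 = 3; σ²_Task 5 = ((9−1)/6)² = 1.778

Forward pass:
ES_Task 1 = 0; EF_Task 1 = 8
ES_Task 2 = 0; EF_Task 2 = 14
ES_Task 3 = max(EF_Task 1=8, EF_Task 2=14) = 14; EF_Task 3 = 14+3 = 17
ES_Task 4 = max(EF_Task 1=8, EF_Task 2=14) = 14; EF_Task 4 = 14+13 = 27
ES_Task 5 = max(EF_Task 3=17, EF_Task 4=27) = 27; EF_Task 5 = 27+3 = 30
Expected project duration μ = 30 days. Critical path: Task 2 → Task 4 → Task 5.

Variance along critical path = 2.778 + 0.111 + 1.778 = 4.667; σ = √4.667 = 2.160 days.
Z = (32 − 30) / 2.160 = 0.926
P(T ≤ 32) = Φ(0.926) ≈ 0.823

0.823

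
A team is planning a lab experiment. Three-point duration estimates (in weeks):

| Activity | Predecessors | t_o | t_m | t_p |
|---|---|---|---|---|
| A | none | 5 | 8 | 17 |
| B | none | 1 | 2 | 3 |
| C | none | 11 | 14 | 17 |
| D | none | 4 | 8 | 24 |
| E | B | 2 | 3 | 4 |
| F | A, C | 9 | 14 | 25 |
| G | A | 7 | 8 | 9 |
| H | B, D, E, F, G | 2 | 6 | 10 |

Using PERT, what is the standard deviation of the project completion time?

te_A = (5 + 4·8 + 17)/6 = 54/6 = 9; σ²_A = ((17−5)/6)² = 4.000
te_B = (1 + 4·2 + 3)/6 = 12/6 = 2; σ²_B = ((3−1)/6)² = 0.111
te_C = (11 + 4·14 + 17)/6 = 84/6 = 14; σ²_C = ((17−11)/6)² = 1.000
te_D = (4 + 4·8 + 24)/6 = 60/6 = 10; σ²_D = ((24−4)/6)² = 11.111
te_E = (2 + 4·3 + 4)/6 = 18/6 = 3; σ²_E = ((4−2)/6)² = 0.111
te_F = (9 + 4·14 + 25)/6 = 90/6 = 15; σ²_F = ((25−9)/6)² = 7.111
te_G = (7 + 4·8 + 9)/6 = 48/6 = 8; σ²_G = ((9−7)/6)² = 0.111
te_H = (2 + 4·6 + 10)/6 = 36/6 = 6; σ²_H = ((10−2)/6)² = 1.778

Forward pass:
ES_A = 0; EF_A = 9
ES_B = 0; EF_B = 2
ES_C = 0; EF_C = 14
ES_D = 0; EF_D = 10
ES_E = 2; EF_E = 2+3 = 5
ES_F = max(EF_A=9, EF_C=14) = 14; EF_F = 14+15 = 29
ES_G = 9; EF_G = 9+8 = 17
ES_H = max(EF_B=2, EF_D=10, EF_E=5, EF_F=29, EF_G=17) = 29; EF_H = 29+6 = 35
Expected project duration μ = 35 weeks. Critical path: C → F → H.

Variance along critical path = 1.000 + 7.111 + 1.778 = 9.889
σ = √9.889 = 3.145 weeks

3.14 weeks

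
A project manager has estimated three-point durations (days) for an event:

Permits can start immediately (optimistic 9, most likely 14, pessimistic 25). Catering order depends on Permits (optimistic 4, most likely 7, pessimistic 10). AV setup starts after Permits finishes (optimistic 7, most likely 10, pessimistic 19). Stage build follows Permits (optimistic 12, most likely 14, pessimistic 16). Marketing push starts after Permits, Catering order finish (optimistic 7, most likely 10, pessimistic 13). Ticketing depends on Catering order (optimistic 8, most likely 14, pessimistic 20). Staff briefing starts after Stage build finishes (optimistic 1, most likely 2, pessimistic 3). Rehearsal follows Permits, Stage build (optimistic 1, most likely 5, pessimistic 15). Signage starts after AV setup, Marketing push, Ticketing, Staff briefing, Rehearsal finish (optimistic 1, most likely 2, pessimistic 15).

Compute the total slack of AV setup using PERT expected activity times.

10 days

te_Permits = (9 + 4·14 + 25)/6 = 90/6 = 15
te_Catering order = (4 + 4·7 + 10)/6 = 42/6 = 7
te_AV setup = (7 + 4·10 + 19)/6 = 66/6 = 11
te_Stage build = (12 + 4·14 + 16)/6 = 84/6 = 14
te_Marketing push = (7 + 4·10 + 13)/6 = 60/6 = 10
te_Ticketing = (8 + 4·14 + 20)/6 = 84/6 = 14
te_Staff briefing = (1 + 4·2 + 3)/6 = 12/6 = 2
te_Rehearsal = (1 + 4·5 + 15)/6 = 36/6 = 6
te_Signage = (1 + 4·2 + 15)/6 = 24/6 = 4

Forward pass:
ES_Permits = 0; EF_Permits = 15
ES_Catering order = 15; EF_Catering order = 15+7 = 22
ES_AV setup = 15; EF_AV setup = 15+11 = 26
ES_Stage build = 15; EF_Stage build = 15+14 = 29
ES_Marketing push = max(EF_Permits=15, EF_Catering order=22) = 22; EF_Marketing push = 22+10 = 32
ES_Ticketing = 22; EF_Ticketing = 22+14 = 36
ES_Staff briefing = 29; EF_Staff briefing = 29+2 = 31
ES_Rehearsal = max(EF_Permits=15, EF_Stage build=29) = 29; EF_Rehearsal = 29+6 = 35
ES_Signage = max(EF_AV setup=26, EF_Marketing push=32, EF_Ticketing=36, EF_Staff briefing=31, EF_Rehearsal=35) = 36; EF_Signage = 36+4 = 40
Expected project duration μ = 40 days. Critical path: Permits → Catering order → Ticketing → Signage.

Backward pass:
LF_Signage = 40; LS_Signage = 40−4 = 36
LF_Rehearsal = LS_Signage = 36; LS_Rehearsal = 36−6 = 30
LF_Staff briefing = LS_Signage = 36; LS_Staff briefing = 36−2 = 34
LF_Ticketing = LS_Signage = 36; LS_Ticketing = 36−14 = 22
LF_Marketing push = LS_Signage = 36; LS_Marketing push = 36−10 = 26
LF_Stage build = min(LS_Staff briefing=34, LS_Rehearsal=30) = 30; LS_Stage build = 30−14 = 16
LF_AV setup = LS_Signage = 36; LS_AV setup = 36−11 = 25
LF_Catering order = min(LS_Marketing push=26, LS_Ticketing=22) = 22; LS_Catering order = 22−7 = 15
LF_Permits = min(LS_Catering order=15, LS_AV setup=25, LS_Stage build=16, LS_Marketing push=26, LS_Rehearsal=30) = 15; LS_Permits = 15−15 = 0
Slack_AV setup = LS_AV setup − ES_AV setup = 25 − 15 = 10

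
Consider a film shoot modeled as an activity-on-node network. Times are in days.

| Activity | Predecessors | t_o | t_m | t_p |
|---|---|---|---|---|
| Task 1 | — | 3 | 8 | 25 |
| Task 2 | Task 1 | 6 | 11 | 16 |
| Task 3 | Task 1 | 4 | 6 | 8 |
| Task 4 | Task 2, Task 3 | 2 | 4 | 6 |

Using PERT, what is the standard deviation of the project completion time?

4.08 days

te_Task 1 = (3 + 4·8 + 25)/6 = 60/6 = 10; σ²_Task 1 = ((25−3)/6)² = 13.444
te_Task 2 = (6 + 4·11 + 16)/6 = 66/6 = 11; σ²_Task 2 = ((16−6)/6)² = 2.778
te_Task 3 = (4 + 4·6 + 8)/6 = 36/6 = 6; σ²_Task 3 = ((8−4)/6)² = 0.444
te_Task 4 = (2 + 4·4 + 6)/6 = 24/6 = 4; σ²_Task 4 = ((6−2)/6)² = 0.444

Forward pass:
ES_Task 1 = 0; EF_Task 1 = 10
ES_Task 2 = 10; EF_Task 2 = 10+11 = 21
ES_Task 3 = 10; EF_Task 3 = 10+6 = 16
ES_Task 4 = max(EF_Task 2=21, EF_Task 3=16) = 21; EF_Task 4 = 21+4 = 25
Expected project duration μ = 25 days. Critical path: Task 1 → Task 2 → Task 4.

Variance along critical path = 13.444 + 2.778 + 0.444 = 16.667
σ = √16.667 = 4.082 days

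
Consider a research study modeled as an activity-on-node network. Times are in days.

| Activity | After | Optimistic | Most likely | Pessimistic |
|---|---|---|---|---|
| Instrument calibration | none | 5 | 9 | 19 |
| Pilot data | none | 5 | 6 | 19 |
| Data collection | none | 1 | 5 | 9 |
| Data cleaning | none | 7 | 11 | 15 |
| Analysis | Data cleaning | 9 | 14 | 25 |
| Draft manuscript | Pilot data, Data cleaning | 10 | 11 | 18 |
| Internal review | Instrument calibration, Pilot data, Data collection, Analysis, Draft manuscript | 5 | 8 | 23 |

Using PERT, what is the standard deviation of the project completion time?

4.23 days

te_Instrument calibration = (5 + 4·9 + 19)/6 = 60/6 = 10; σ²_Instrument calibration = ((19−5)/6)² = 5.444
te_Pilot data = (5 + 4·6 + 19)/6 = 48/6 = 8; σ²_Pilot data = ((19−5)/6)² = 5.444
te_Data collection = (1 + 4·5 + 9)/6 = 30/6 = 5; σ²_Data collection = ((9−1)/6)² = 1.778
te_Data cleaning = (7 + 4·11 + 15)/6 = 66/6 = 11; σ²_Data cleaning = ((15−7)/6)² = 1.778
te_Analysis = (9 + 4·14 + 25)/6 = 90/6 = 15; σ²_Analysis = ((25−9)/6)² = 7.111
te_Draft manuscript = (10 + 4·11 + 18)/6 = 72/6 = 12; σ²_Draft manuscript = ((18−10)/6)² = 1.778
te_Internal review = (5 + 4·8 + 23)/6 = 60/6 = 10; σ²_Internal review = ((23−5)/6)² = 9.000

Forward pass:
ES_Instrument calibration = 0; EF_Instrument calibration = 10
ES_Pilot data = 0; EF_Pilot data = 8
ES_Data collection = 0; EF_Data collection = 5
ES_Data cleaning = 0; EF_Data cleaning = 11
ES_Analysis = 11; EF_Analysis = 11+15 = 26
ES_Draft manuscript = max(EF_Pilot data=8, EF_Data cleaning=11) = 11; EF_Draft manuscript = 11+12 = 23
ES_Internal review = max(EF_Instrument calibration=10, EF_Pilot data=8, EF_Data collection=5, EF_Analysis=26, EF_Draft manuscript=23) = 26; EF_Internal review = 26+10 = 36
Expected project duration μ = 36 days. Critical path: Data cleaning → Analysis → Internal review.

Variance along critical path = 1.778 + 7.111 + 9.000 = 17.889
σ = √17.889 = 4.230 days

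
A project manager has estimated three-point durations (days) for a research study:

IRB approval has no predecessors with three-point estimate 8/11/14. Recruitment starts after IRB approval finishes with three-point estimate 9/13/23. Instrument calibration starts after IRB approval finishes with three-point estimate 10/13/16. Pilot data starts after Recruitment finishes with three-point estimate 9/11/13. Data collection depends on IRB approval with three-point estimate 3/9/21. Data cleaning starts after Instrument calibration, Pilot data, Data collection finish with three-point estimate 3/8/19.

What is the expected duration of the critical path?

45 days

te_IRB approval = (8 + 4·11 + 14)/6 = 66/6 = 11
te_Recruitment = (9 + 4·13 + 23)/6 = 84/6 = 14
te_Instrument calibration = (10 + 4·13 + 16)/6 = 78/6 = 13
te_Pilot data = (9 + 4·11 + 13)/6 = 66/6 = 11
te_Data collection = (3 + 4·9 + 21)/6 = 60/6 = 10
te_Data cleaning = (3 + 4·8 + 19)/6 = 54/6 = 9

Forward pass:
ES_IRB approval = 0; EF_IRB approval = 11
ES_Recruitment = 11; EF_Recruitment = 11+14 = 25
ES_Instrument calibration = 11; EF_Instrument calibration = 11+13 = 24
ES_Pilot data = 25; EF_Pilot data = 25+11 = 36
ES_Data collection = 11; EF_Data collection = 11+10 = 21
ES_Data cleaning = max(EF_Instrument calibration=24, EF_Pilot data=36, EF_Data collection=21) = 36; EF_Data cleaning = 36+9 = 45
Expected project duration μ = 45 days. Critical path: IRB approval → Recruitment → Pilot data → Data cleaning.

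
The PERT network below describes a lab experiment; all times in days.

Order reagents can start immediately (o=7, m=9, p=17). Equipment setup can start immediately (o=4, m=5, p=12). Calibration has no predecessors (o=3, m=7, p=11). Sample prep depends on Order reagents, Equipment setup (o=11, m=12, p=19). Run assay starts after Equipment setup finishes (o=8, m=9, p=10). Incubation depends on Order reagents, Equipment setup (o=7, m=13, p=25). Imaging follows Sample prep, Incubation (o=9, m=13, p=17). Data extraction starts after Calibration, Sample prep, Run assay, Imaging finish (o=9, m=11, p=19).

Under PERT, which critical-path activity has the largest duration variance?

te_Order reagents = (7 + 4·9 + 17)/6 = 60/6 = 10; σ²_Order reagents = ((17−7)/6)² = 2.778
te_Equipment setup = (4 + 4·5 + 12)/6 = 36/6 = 6; σ²_Equipment setup = ((12−4)/6)² = 1.778
te_Calibration = (3 + 4·7 + 11)/6 = 42/6 = 7; σ²_Calibration = ((11−3)/6)² = 1.778
te_Sample prep = (11 + 4·12 + 19)/6 = 78/6 = 13; σ²_Sample prep = ((19−11)/6)² = 1.778
te_Run assay = (8 + 4·9 + 10)/6 = 54/6 = 9; σ²_Run assay = ((10−8)/6)² = 0.111
te_Incubation = (7 + 4·13 + 25)/6 = 84/6 = 14; σ²_Incubation = ((25−7)/6)² = 9.000
te_Imaging = (9 + 4·13 + 17)/6 = 78/6 = 13; σ²_Imaging = ((17−9)/6)² = 1.778
te_Data extraction = (9 + 4·11 + 19)/6 = 72/6 = 12; σ²_Data extraction = ((19−9)/6)² = 2.778

Forward pass:
ES_Order reagents = 0; EF_Order reagents = 10
ES_Equipment setup = 0; EF_Equipment setup = 6
ES_Calibration = 0; EF_Calibration = 7
ES_Sample prep = max(EF_Order reagents=10, EF_Equipment setup=6) = 10; EF_Sample prep = 10+13 = 23
ES_Run assay = 6; EF_Run assay = 6+9 = 15
ES_Incubation = max(EF_Order reagents=10, EF_Equipment setup=6) = 10; EF_Incubation = 10+14 = 24
ES_Imaging = max(EF_Sample prep=23, EF_Incubation=24) = 24; EF_Imaging = 24+13 = 37
ES_Data extraction = max(EF_Calibration=7, EF_Sample prep=23, EF_Run assay=15, EF_Imaging=37) = 37; EF_Data extraction = 37+12 = 49
Expected project duration μ = 49 days. Critical path: Order reagents → Incubation → Imaging → Data extraction.

Variances on critical path: σ²_Order reagents=2.778, σ²_Incubation=9.000, σ²_Imaging=1.778, σ²_Data extraction=2.778.
Largest is σ²_Incubation = 9.000.

Incubation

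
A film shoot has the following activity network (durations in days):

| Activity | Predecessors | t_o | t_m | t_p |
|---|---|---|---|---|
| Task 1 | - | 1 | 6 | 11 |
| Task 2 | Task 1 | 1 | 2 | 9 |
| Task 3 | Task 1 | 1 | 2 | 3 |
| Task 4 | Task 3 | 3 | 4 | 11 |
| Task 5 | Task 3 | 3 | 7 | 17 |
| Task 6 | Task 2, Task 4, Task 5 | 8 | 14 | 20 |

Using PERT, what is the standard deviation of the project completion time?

te_Task 1 = (1 + 4·6 + 11)/6 = 36/6 = 6; σ²_Task 1 = ((11−1)/6)² = 2.778
te_Task 2 = (1 + 4·2 + 9)/6 = 18/6 = 3; σ²_Task 2 = ((9−1)/6)² = 1.778
te_Task 3 = (1 + 4·2 + 3)/6 = 12/6 = 2; σ²_Task 3 = ((3−1)/6)² = 0.111
te_Task 4 = (3 + 4·4 + 11)/6 = 30/6 = 5; σ²_Task 4 = ((11−3)/6)² = 1.778
te_Task 5 = (3 + 4·7 + 17)/6 = 48/6 = 8; σ²_Task 5 = ((17−3)/6)² = 5.444
te_Task 6 = (8 + 4·14 + 20)/6 = 84/6 = 14; σ²_Task 6 = ((20−8)/6)² = 4.000

Forward pass:
ES_Task 1 = 0; EF_Task 1 = 6
ES_Task 2 = 6; EF_Task 2 = 6+3 = 9
ES_Task 3 = 6; EF_Task 3 = 6+2 = 8
ES_Task 4 = 8; EF_Task 4 = 8+5 = 13
ES_Task 5 = 8; EF_Task 5 = 8+8 = 16
ES_Task 6 = max(EF_Task 2=9, EF_Task 4=13, EF_Task 5=16) = 16; EF_Task 6 = 16+14 = 30
Expected project duration μ = 30 days. Critical path: Task 1 → Task 3 → Task 5 → Task 6.

Variance along critical path = 2.778 + 0.111 + 5.444 + 4.000 = 12.333
σ = √12.333 = 3.512 days

3.51 days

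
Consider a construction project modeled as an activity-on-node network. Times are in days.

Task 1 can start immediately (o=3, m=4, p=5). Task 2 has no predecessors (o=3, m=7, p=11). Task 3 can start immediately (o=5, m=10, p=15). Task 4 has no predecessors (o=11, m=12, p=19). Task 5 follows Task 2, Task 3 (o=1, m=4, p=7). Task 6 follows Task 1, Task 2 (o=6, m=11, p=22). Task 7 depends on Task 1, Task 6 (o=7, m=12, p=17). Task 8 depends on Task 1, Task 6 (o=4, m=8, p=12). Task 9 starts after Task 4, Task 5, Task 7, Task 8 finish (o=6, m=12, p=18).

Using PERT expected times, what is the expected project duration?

te_Task 1 = (3 + 4·4 + 5)/6 = 24/6 = 4
te_Task 2 = (3 + 4·7 + 11)/6 = 42/6 = 7
te_Task 3 = (5 + 4·10 + 15)/6 = 60/6 = 10
te_Task 4 = (11 + 4·12 + 19)/6 = 78/6 = 13
te_Task 5 = (1 + 4·4 + 7)/6 = 24/6 = 4
te_Task 6 = (6 + 4·11 + 22)/6 = 72/6 = 12
te_Task 7 = (7 + 4·12 + 17)/6 = 72/6 = 12
te_Task 8 = (4 + 4·8 + 12)/6 = 48/6 = 8
te_Task 9 = (6 + 4·12 + 18)/6 = 72/6 = 12

Forward pass:
ES_Task 1 = 0; EF_Task 1 = 4
ES_Task 2 = 0; EF_Task 2 = 7
ES_Task 3 = 0; EF_Task 3 = 10
ES_Task 4 = 0; EF_Task 4 = 13
ES_Task 5 = max(EF_Task 2=7, EF_Task 3=10) = 10; EF_Task 5 = 10+4 = 14
ES_Task 6 = max(EF_Task 1=4, EF_Task 2=7) = 7; EF_Task 6 = 7+12 = 19
ES_Task 7 = max(EF_Task 1=4, EF_Task 6=19) = 19; EF_Task 7 = 19+12 = 31
ES_Task 8 = max(EF_Task 1=4, EF_Task 6=19) = 19; EF_Task 8 = 19+8 = 27
ES_Task 9 = max(EF_Task 4=13, EF_Task 5=14, EF_Task 7=31, EF_Task 8=27) = 31; EF_Task 9 = 31+12 = 43
Expected project duration μ = 43 days. Critical path: Task 2 → Task 6 → Task 7 → Task 9.

43 days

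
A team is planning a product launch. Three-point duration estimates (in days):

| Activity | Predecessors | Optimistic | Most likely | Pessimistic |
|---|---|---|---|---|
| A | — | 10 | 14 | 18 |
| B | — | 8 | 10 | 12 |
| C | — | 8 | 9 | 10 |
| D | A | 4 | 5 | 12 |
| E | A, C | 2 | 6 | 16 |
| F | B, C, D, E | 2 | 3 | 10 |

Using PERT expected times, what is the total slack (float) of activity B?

te_A = (10 + 4·14 + 18)/6 = 84/6 = 14
te_B = (8 + 4·10 + 12)/6 = 60/6 = 10
te_C = (8 + 4·9 + 10)/6 = 54/6 = 9
te_D = (4 + 4·5 + 12)/6 = 36/6 = 6
te_E = (2 + 4·6 + 16)/6 = 42/6 = 7
te_F = (2 + 4·3 + 10)/6 = 24/6 = 4

Forward pass:
ES_A = 0; EF_A = 14
ES_B = 0; EF_B = 10
ES_C = 0; EF_C = 9
ES_D = 14; EF_D = 14+6 = 20
ES_E = max(EF_A=14, EF_C=9) = 14; EF_E = 14+7 = 21
ES_F = max(EF_B=10, EF_C=9, EF_D=20, EF_E=21) = 21; EF_F = 21+4 = 25
Expected project duration μ = 25 days. Critical path: A → E → F.

Backward pass:
LF_F = 25; LS_F = 25−4 = 21
LF_E = LS_F = 21; LS_E = 21−7 = 14
LF_D = LS_F = 21; LS_D = 21−6 = 15
LF_C = min(LS_E=14, LS_F=21) = 14; LS_C = 14−9 = 5
LF_B = LS_F = 21; LS_B = 21−10 = 11
LF_A = min(LS_D=15, LS_E=14) = 14; LS_A = 14−14 = 0
Slack_B = LS_B − ES_B = 11 − 0 = 11

11 days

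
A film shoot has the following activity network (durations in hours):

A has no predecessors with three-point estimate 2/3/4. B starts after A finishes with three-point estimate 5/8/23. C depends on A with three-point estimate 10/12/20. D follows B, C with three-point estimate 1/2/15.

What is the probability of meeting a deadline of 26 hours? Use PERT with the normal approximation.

te_A = (2 + 4·3 + 4)/6 = 18/6 = 3; σ²_A = ((4−2)/6)² = 0.111
te_B = (5 + 4·8 + 23)/6 = 60/6 = 10; σ²_B = ((23−5)/6)² = 9.000
te_C = (10 + 4·12 + 20)/6 = 78/6 = 13; σ²_C = ((20−10)/6)² = 2.778
te_D = (1 + 4·2 + 15)/6 = 24/6 = 4; σ²_D = ((15−1)/6)² = 5.444

Forward pass:
ES_A = 0; EF_A = 3
ES_B = 3; EF_B = 3+10 = 13
ES_C = 3; EF_C = 3+13 = 16
ES_D = max(EF_B=13, EF_C=16) = 16; EF_D = 16+4 = 20
Expected project duration μ = 20 hours. Critical path: A → C → D.

Variance along critical path = 0.111 + 2.778 + 5.444 = 8.333; σ = √8.333 = 2.887 hours.
Z = (26 − 20) / 2.887 = 2.078
P(T ≤ 26) = Φ(2.078) ≈ 0.981

0.981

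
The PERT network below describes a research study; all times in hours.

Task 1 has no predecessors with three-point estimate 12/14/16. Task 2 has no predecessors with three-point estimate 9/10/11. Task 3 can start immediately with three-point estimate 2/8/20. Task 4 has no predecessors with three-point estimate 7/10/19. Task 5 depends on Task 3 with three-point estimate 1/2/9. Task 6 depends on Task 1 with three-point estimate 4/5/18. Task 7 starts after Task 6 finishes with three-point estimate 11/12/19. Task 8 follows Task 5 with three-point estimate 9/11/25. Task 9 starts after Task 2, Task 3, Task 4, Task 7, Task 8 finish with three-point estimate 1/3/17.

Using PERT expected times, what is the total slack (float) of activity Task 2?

te_Task 1 = (12 + 4·14 + 16)/6 = 84/6 = 14
te_Task 2 = (9 + 4·10 + 11)/6 = 60/6 = 10
te_Task 3 = (2 + 4·8 + 20)/6 = 54/6 = 9
te_Task 4 = (7 + 4·10 + 19)/6 = 66/6 = 11
te_Task 5 = (1 + 4·2 + 9)/6 = 18/6 = 3
te_Task 6 = (4 + 4·5 + 18)/6 = 42/6 = 7
te_Task 7 = (11 + 4·12 + 19)/6 = 78/6 = 13
te_Task 8 = (9 + 4·11 + 25)/6 = 78/6 = 13
te_Task 9 = (1 + 4·3 + 17)/6 = 30/6 = 5

Forward pass:
ES_Task 1 = 0; EF_Task 1 = 14
ES_Task 2 = 0; EF_Task 2 = 10
ES_Task 3 = 0; EF_Task 3 = 9
ES_Task 4 = 0; EF_Task 4 = 11
ES_Task 5 = 9; EF_Task 5 = 9+3 = 12
ES_Task 6 = 14; EF_Task 6 = 14+7 = 21
ES_Task 7 = 21; EF_Task 7 = 21+13 = 34
ES_Task 8 = 12; EF_Task 8 = 12+13 = 25
ES_Task 9 = max(EF_Task 2=10, EF_Task 3=9, EF_Task 4=11, EF_Task 7=34, EF_Task 8=25) = 34; EF_Task 9 = 34+5 = 39
Expected project duration μ = 39 hours. Critical path: Task 1 → Task 6 → Task 7 → Task 9.

Backward pass:
LF_Task 9 = 39; LS_Task 9 = 39−5 = 34
LF_Task 8 = LS_Task 9 = 34; LS_Task 8 = 34−13 = 21
LF_Task 7 = LS_Task 9 = 34; LS_Task 7 = 34−13 = 21
LF_Task 6 = LS_Task 7 = 21; LS_Task 6 = 21−7 = 14
LF_Task 5 = LS_Task 8 = 21; LS_Task 5 = 21−3 = 18
LF_Task 4 = LS_Task 9 = 34; LS_Task 4 = 34−11 = 23
LF_Task 3 = min(LS_Task 5=18, LS_Task 9=34) = 18; LS_Task 3 = 18−9 = 9
LF_Task 2 = LS_Task 9 = 34; LS_Task 2 = 34−10 = 24
LF_Task 1 = LS_Task 6 = 14; LS_Task 1 = 14−14 = 0
Slack_Task 2 = LS_Task 2 − ES_Task 2 = 24 − 0 = 24

24 hours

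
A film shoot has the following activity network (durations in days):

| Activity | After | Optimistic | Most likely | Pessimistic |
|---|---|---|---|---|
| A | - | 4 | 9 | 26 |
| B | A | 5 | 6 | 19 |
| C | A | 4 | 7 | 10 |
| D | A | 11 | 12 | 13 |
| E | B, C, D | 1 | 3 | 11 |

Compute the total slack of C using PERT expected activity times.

te_A = (4 + 4·9 + 26)/6 = 66/6 = 11
te_B = (5 + 4·6 + 19)/6 = 48/6 = 8
te_C = (4 + 4·7 + 10)/6 = 42/6 = 7
te_D = (11 + 4·12 + 13)/6 = 72/6 = 12
te_E = (1 + 4·3 + 11)/6 = 24/6 = 4

Forward pass:
ES_A = 0; EF_A = 11
ES_B = 11; EF_B = 11+8 = 19
ES_C = 11; EF_C = 11+7 = 18
ES_D = 11; EF_D = 11+12 = 23
ES_E = max(EF_B=19, EF_C=18, EF_D=23) = 23; EF_E = 23+4 = 27
Expected project duration μ = 27 days. Critical path: A → D → E.

Backward pass:
LF_E = 27; LS_E = 27−4 = 23
LF_D = LS_E = 23; LS_D = 23−12 = 11
LF_C = LS_E = 23; LS_C = 23−7 = 16
LF_B = LS_E = 23; LS_B = 23−8 = 15
LF_A = min(LS_B=15, LS_C=16, LS_D=11) = 11; LS_A = 11−11 = 0
Slack_C = LS_C − ES_C = 16 − 11 = 5

5 days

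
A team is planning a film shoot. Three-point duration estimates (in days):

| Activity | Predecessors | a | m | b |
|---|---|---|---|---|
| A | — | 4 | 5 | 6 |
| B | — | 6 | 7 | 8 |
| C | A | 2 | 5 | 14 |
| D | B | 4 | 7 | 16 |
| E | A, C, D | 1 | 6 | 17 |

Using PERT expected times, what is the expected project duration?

22 days

te_A = (4 + 4·5 + 6)/6 = 30/6 = 5
te_B = (6 + 4·7 + 8)/6 = 42/6 = 7
te_C = (2 + 4·5 + 14)/6 = 36/6 = 6
te_D = (4 + 4·7 + 16)/6 = 48/6 = 8
te_E = (1 + 4·6 + 17)/6 = 42/6 = 7

Forward pass:
ES_A = 0; EF_A = 5
ES_B = 0; EF_B = 7
ES_C = 5; EF_C = 5+6 = 11
ES_D = 7; EF_D = 7+8 = 15
ES_E = max(EF_A=5, EF_C=11, EF_D=15) = 15; EF_E = 15+7 = 22
Expected project duration μ = 22 days. Critical path: B → D → E.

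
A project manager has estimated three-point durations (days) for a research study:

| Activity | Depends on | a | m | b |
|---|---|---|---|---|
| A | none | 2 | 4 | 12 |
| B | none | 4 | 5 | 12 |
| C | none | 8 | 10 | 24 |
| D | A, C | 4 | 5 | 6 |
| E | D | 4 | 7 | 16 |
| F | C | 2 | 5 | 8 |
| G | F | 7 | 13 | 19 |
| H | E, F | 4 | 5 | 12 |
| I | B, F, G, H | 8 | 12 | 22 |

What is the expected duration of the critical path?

te_A = (2 + 4·4 + 12)/6 = 30/6 = 5
te_B = (4 + 4·5 + 12)/6 = 36/6 = 6
te_C = (8 + 4·10 + 24)/6 = 72/6 = 12
te_D = (4 + 4·5 + 6)/6 = 30/6 = 5
te_E = (4 + 4·7 + 16)/6 = 48/6 = 8
te_F = (2 + 4·5 + 8)/6 = 30/6 = 5
te_G = (7 + 4·13 + 19)/6 = 78/6 = 13
te_H = (4 + 4·5 + 12)/6 = 36/6 = 6
te_I = (8 + 4·12 + 22)/6 = 78/6 = 13

Forward pass:
ES_A = 0; EF_A = 5
ES_B = 0; EF_B = 6
ES_C = 0; EF_C = 12
ES_D = max(EF_A=5, EF_C=12) = 12; EF_D = 12+5 = 17
ES_E = 17; EF_E = 17+8 = 25
ES_F = 12; EF_F = 12+5 = 17
ES_G = 17; EF_G = 17+13 = 30
ES_H = max(EF_E=25, EF_F=17) = 25; EF_H = 25+6 = 31
ES_I = max(EF_B=6, EF_F=17, EF_G=30, EF_H=31) = 31; EF_I = 31+13 = 44
Expected project duration μ = 44 days. Critical path: C → D → E → H → I.

44 days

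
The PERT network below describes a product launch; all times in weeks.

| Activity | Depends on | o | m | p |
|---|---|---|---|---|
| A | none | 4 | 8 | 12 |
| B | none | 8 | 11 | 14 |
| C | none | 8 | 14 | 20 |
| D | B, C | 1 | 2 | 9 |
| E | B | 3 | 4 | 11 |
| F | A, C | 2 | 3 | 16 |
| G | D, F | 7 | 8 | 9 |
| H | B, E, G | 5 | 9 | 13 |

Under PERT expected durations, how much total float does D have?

te_A = (4 + 4·8 + 12)/6 = 48/6 = 8
te_B = (8 + 4·11 + 14)/6 = 66/6 = 11
te_C = (8 + 4·14 + 20)/6 = 84/6 = 14
te_D = (1 + 4·2 + 9)/6 = 18/6 = 3
te_E = (3 + 4·4 + 11)/6 = 30/6 = 5
te_F = (2 + 4·3 + 16)/6 = 30/6 = 5
te_G = (7 + 4·8 + 9)/6 = 48/6 = 8
te_H = (5 + 4·9 + 13)/6 = 54/6 = 9

Forward pass:
ES_A = 0; EF_A = 8
ES_B = 0; EF_B = 11
ES_C = 0; EF_C = 14
ES_D = max(EF_B=11, EF_C=14) = 14; EF_D = 14+3 = 17
ES_E = 11; EF_E = 11+5 = 16
ES_F = max(EF_A=8, EF_C=14) = 14; EF_F = 14+5 = 19
ES_G = max(EF_D=17, EF_F=19) = 19; EF_G = 19+8 = 27
ES_H = max(EF_B=11, EF_E=16, EF_G=27) = 27; EF_H = 27+9 = 36
Expected project duration μ = 36 weeks. Critical path: C → F → G → H.

Backward pass:
LF_H = 36; LS_H = 36−9 = 27
LF_G = LS_H = 27; LS_G = 27−8 = 19
LF_F = LS_G = 19; LS_F = 19−5 = 14
LF_E = LS_H = 27; LS_E = 27−5 = 22
LF_D = LS_G = 19; LS_D = 19−3 = 16
LF_C = min(LS_D=16, LS_F=14) = 14; LS_C = 14−14 = 0
LF_B = min(LS_D=16, LS_E=22, LS_H=27) = 16; LS_B = 16−11 = 5
LF_A = LS_F = 14; LS_A = 14−8 = 6
Slack_D = LS_D − ES_D = 16 − 14 = 2

2 weeks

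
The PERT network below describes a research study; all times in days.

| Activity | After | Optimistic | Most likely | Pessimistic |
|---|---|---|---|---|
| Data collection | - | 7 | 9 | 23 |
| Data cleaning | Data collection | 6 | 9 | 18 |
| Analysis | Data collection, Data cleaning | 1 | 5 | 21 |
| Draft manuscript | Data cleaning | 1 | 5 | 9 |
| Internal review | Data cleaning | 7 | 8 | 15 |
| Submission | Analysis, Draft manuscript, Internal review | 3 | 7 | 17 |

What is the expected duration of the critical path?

te_Data collection = (7 + 4·9 + 23)/6 = 66/6 = 11
te_Data cleaning = (6 + 4·9 + 18)/6 = 60/6 = 10
te_Analysis = (1 + 4·5 + 21)/6 = 42/6 = 7
te_Draft manuscript = (1 + 4·5 + 9)/6 = 30/6 = 5
te_Internal review = (7 + 4·8 + 15)/6 = 54/6 = 9
te_Submission = (3 + 4·7 + 17)/6 = 48/6 = 8

Forward pass:
ES_Data collection = 0; EF_Data collection = 11
ES_Data cleaning = 11; EF_Data cleaning = 11+10 = 21
ES_Analysis = max(EF_Data collection=11, EF_Data cleaning=21) = 21; EF_Analysis = 21+7 = 28
ES_Draft manuscript = 21; EF_Draft manuscript = 21+5 = 26
ES_Internal review = 21; EF_Internal review = 21+9 = 30
ES_Submission = max(EF_Analysis=28, EF_Draft manuscript=26, EF_Internal review=30) = 30; EF_Submission = 30+8 = 38
Expected project duration μ = 38 days. Critical path: Data collection → Data cleaning → Internal review → Submission.

38 days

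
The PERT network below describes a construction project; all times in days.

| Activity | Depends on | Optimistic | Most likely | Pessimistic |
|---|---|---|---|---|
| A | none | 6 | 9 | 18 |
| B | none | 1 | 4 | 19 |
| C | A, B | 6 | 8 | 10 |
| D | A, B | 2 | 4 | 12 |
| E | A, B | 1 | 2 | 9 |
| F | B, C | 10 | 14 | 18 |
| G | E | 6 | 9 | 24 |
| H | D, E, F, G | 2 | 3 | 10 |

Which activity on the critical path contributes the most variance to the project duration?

te_A = (6 + 4·9 + 18)/6 = 60/6 = 10; σ²_A = ((18−6)/6)² = 4.000
te_B = (1 + 4·4 + 19)/6 = 36/6 = 6; σ²_B = ((19−1)/6)² = 9.000
te_C = (6 + 4·8 + 10)/6 = 48/6 = 8; σ²_C = ((10−6)/6)² = 0.444
te_D = (2 + 4·4 + 12)/6 = 30/6 = 5; σ²_D = ((12−2)/6)² = 2.778
te_E = (1 + 4·2 + 9)/6 = 18/6 = 3; σ²_E = ((9−1)/6)² = 1.778
te_F = (10 + 4·14 + 18)/6 = 84/6 = 14; σ²_F = ((18−10)/6)² = 1.778
te_G = (6 + 4·9 + 24)/6 = 66/6 = 11; σ²_G = ((24−6)/6)² = 9.000
te_H = (2 + 4·3 + 10)/6 = 24/6 = 4; σ²_H = ((10−2)/6)² = 1.778

Forward pass:
ES_A = 0; EF_A = 10
ES_B = 0; EF_B = 6
ES_C = max(EF_A=10, EF_B=6) = 10; EF_C = 10+8 = 18
ES_D = max(EF_A=10, EF_B=6) = 10; EF_D = 10+5 = 15
ES_E = max(EF_A=10, EF_B=6) = 10; EF_E = 10+3 = 13
ES_F = max(EF_B=6, EF_C=18) = 18; EF_F = 18+14 = 32
ES_G = 13; EF_G = 13+11 = 24
ES_H = max(EF_D=15, EF_E=13, EF_F=32, EF_G=24) = 32; EF_H = 32+4 = 36
Expected project duration μ = 36 days. Critical path: A → C → F → H.

Variances on critical path: σ²_A=4.000, σ²_C=0.444, σ²_F=1.778, σ²_H=1.778.
Largest is σ²_A = 4.000.

A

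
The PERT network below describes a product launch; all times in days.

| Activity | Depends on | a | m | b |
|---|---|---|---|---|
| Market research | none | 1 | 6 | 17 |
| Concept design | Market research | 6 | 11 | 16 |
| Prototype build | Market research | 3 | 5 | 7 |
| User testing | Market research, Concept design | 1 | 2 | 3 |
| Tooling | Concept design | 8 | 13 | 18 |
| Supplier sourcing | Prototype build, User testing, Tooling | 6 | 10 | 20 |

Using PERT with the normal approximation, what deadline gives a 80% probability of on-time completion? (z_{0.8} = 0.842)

te_Market research = (1 + 4·6 + 17)/6 = 42/6 = 7; σ²_Market research = ((17−1)/6)² = 7.111
te_Concept design = (6 + 4·11 + 16)/6 = 66/6 = 11; σ²_Concept design = ((16−6)/6)² = 2.778
te_Prototype build = (3 + 4·5 + 7)/6 = 30/6 = 5; σ²_Prototype build = ((7−3)/6)² = 0.444
te_User testing = (1 + 4·2 + 3)/6 = 12/6 = 2; σ²_User testing = ((3−1)/6)² = 0.111
te_Tooling = (8 + 4·13 + 18)/6 = 78/6 = 13; σ²_Tooling = ((18−8)/6)² = 2.778
te_Supplier sourcing = (6 + 4·10 + 20)/6 = 66/6 = 11; σ²_Supplier sourcing = ((20−6)/6)² = 5.444

Forward pass:
ES_Market research = 0; EF_Market research = 7
ES_Concept design = 7; EF_Concept design = 7+11 = 18
ES_Prototype build = 7; EF_Prototype build = 7+5 = 12
ES_User testing = max(EF_Market research=7, EF_Concept design=18) = 18; EF_User testing = 18+2 = 20
ES_Tooling = 18; EF_Tooling = 18+13 = 31
ES_Supplier sourcing = max(EF_Prototype build=12, EF_User testing=20, EF_Tooling=31) = 31; EF_Supplier sourcing = 31+11 = 42
Expected project duration μ = 42 days. Critical path: Market research → Concept design → Tooling → Supplier sourcing.

Variance along critical path = 7.111 + 2.778 + 2.778 + 5.444 = 18.111; σ = 4.256 days.
D = μ + z·σ = 42 + 0.842·4.256 = 45.6 days

45.6 days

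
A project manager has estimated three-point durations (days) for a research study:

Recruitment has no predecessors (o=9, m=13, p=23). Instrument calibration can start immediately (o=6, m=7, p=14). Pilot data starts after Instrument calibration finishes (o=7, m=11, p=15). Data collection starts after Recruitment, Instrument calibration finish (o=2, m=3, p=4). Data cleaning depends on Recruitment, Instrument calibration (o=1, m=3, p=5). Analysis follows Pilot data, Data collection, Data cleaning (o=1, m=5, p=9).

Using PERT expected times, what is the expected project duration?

te_Recruitment = (9 + 4·13 + 23)/6 = 84/6 = 14
te_Instrument calibration = (6 + 4·7 + 14)/6 = 48/6 = 8
te_Pilot data = (7 + 4·11 + 15)/6 = 66/6 = 11
te_Data collection = (2 + 4·3 + 4)/6 = 18/6 = 3
te_Data cleaning = (1 + 4·3 + 5)/6 = 18/6 = 3
te_Analysis = (1 + 4·5 + 9)/6 = 30/6 = 5

Forward pass:
ES_Recruitment = 0; EF_Recruitment = 14
ES_Instrument calibration = 0; EF_Instrument calibration = 8
ES_Pilot data = 8; EF_Pilot data = 8+11 = 19
ES_Data collection = max(EF_Recruitment=14, EF_Instrument calibration=8) = 14; EF_Data collection = 14+3 = 17
ES_Data cleaning = max(EF_Recruitment=14, EF_Instrument calibration=8) = 14; EF_Data cleaning = 14+3 = 17
ES_Analysis = max(EF_Pilot data=19, EF_Data collection=17, EF_Data cleaning=17) = 19; EF_Analysis = 19+5 = 24
Expected project duration μ = 24 days. Critical path: Instrument calibration → Pilot data → Analysis.

24 days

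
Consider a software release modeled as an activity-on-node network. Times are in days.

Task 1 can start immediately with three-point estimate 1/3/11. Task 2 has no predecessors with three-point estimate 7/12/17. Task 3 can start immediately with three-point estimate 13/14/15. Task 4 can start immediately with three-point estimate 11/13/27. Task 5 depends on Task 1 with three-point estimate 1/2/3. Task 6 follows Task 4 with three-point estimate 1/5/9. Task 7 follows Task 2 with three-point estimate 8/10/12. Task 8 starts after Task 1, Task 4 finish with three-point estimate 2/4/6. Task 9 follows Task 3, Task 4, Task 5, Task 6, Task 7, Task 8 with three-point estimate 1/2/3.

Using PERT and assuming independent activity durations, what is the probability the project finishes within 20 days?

te_Task 1 = (1 + 4·3 + 11)/6 = 24/6 = 4; σ²_Task 1 = ((11−1)/6)² = 2.778
te_Task 2 = (7 + 4·12 + 17)/6 = 72/6 = 12; σ²_Task 2 = ((17−7)/6)² = 2.778
te_Task 3 = (13 + 4·14 + 15)/6 = 84/6 = 14; σ²_Task 3 = ((15−13)/6)² = 0.111
te_Task 4 = (11 + 4·13 + 27)/6 = 90/6 = 15; σ²_Task 4 = ((27−11)/6)² = 7.111
te_Task 5 = (1 + 4·2 + 3)/6 = 12/6 = 2; σ²_Task 5 = ((3−1)/6)² = 0.111
te_Task 6 = (1 + 4·5 + 9)/6 = 30/6 = 5; σ²_Task 6 = ((9−1)/6)² = 1.778
te_Task 7 = (8 + 4·10 + 12)/6 = 60/6 = 10; σ²_Task 7 = ((12−8)/6)² = 0.444
te_Task 8 = (2 + 4·4 + 6)/6 = 24/6 = 4; σ²_Task 8 = ((6−2)/6)² = 0.444
te_Task 9 = (1 + 4·2 + 3)/6 = 12/6 = 2; σ²_Task 9 = ((3−1)/6)² = 0.111

Forward pass:
ES_Task 1 = 0; EF_Task 1 = 4
ES_Task 2 = 0; EF_Task 2 = 12
ES_Task 3 = 0; EF_Task 3 = 14
ES_Task 4 = 0; EF_Task 4 = 15
ES_Task 5 = 4; EF_Task 5 = 4+2 = 6
ES_Task 6 = 15; EF_Task 6 = 15+5 = 20
ES_Task 7 = 12; EF_Task 7 = 12+10 = 22
ES_Task 8 = max(EF_Task 1=4, EF_Task 4=15) = 15; EF_Task 8 = 15+4 = 19
ES_Task 9 = max(EF_Task 3=14, EF_Task 4=15, EF_Task 5=6, EF_Task 6=20, EF_Task 7=22, EF_Task 8=19) = 22; EF_Task 9 = 22+2 = 24
Expected project duration μ = 24 days. Critical path: Task 2 → Task 7 → Task 9.

Variance along critical path = 2.778 + 0.444 + 0.111 = 3.333; σ = √3.333 = 1.826 days.
Z = (20 − 24) / 1.826 = -2.191
P(T ≤ 20) = Φ(-2.191) ≈ 0.014

0.014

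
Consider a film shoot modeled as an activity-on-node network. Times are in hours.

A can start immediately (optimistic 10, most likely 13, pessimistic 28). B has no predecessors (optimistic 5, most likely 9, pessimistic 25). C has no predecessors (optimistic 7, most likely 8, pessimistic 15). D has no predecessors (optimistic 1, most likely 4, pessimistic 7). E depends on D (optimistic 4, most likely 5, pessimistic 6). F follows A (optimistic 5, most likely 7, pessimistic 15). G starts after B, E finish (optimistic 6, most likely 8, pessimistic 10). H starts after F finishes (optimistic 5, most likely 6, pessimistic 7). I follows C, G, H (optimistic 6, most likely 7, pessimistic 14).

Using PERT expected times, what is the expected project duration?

te_A = (10 + 4·13 + 28)/6 = 90/6 = 15
te_B = (5 + 4·9 + 25)/6 = 66/6 = 11
te_C = (7 + 4·8 + 15)/6 = 54/6 = 9
te_D = (1 + 4·4 + 7)/6 = 24/6 = 4
te_E = (4 + 4·5 + 6)/6 = 30/6 = 5
te_F = (5 + 4·7 + 15)/6 = 48/6 = 8
te_G = (6 + 4·8 + 10)/6 = 48/6 = 8
te_H = (5 + 4·6 + 7)/6 = 36/6 = 6
te_I = (6 + 4·7 + 14)/6 = 48/6 = 8

Forward pass:
ES_A = 0; EF_A = 15
ES_B = 0; EF_B = 11
ES_C = 0; EF_C = 9
ES_D = 0; EF_D = 4
ES_E = 4; EF_E = 4+5 = 9
ES_F = 15; EF_F = 15+8 = 23
ES_G = max(EF_B=11, EF_E=9) = 11; EF_G = 11+8 = 19
ES_H = 23; EF_H = 23+6 = 29
ES_I = max(EF_C=9, EF_G=19, EF_H=29) = 29; EF_I = 29+8 = 37
Expected project duration μ = 37 hours. Critical path: A → F → H → I.

37 hours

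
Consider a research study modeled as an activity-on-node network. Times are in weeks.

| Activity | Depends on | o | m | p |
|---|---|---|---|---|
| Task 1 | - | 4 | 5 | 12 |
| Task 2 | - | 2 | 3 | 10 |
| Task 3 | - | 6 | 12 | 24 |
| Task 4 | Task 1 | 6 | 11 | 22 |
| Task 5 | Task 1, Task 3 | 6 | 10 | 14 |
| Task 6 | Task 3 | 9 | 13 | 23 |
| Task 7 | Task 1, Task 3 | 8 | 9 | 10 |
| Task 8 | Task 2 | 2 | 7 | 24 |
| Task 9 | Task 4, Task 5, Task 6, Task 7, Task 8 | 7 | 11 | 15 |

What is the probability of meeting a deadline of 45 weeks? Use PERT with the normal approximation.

0.959

te_Task 1 = (4 + 4·5 + 12)/6 = 36/6 = 6; σ²_Task 1 = ((12−4)/6)² = 1.778
te_Task 2 = (2 + 4·3 + 10)/6 = 24/6 = 4; σ²_Task 2 = ((10−2)/6)² = 1.778
te_Task 3 = (6 + 4·12 + 24)/6 = 78/6 = 13; σ²_Task 3 = ((24−6)/6)² = 9.000
te_Task 4 = (6 + 4·11 + 22)/6 = 72/6 = 12; σ²_Task 4 = ((22−6)/6)² = 7.111
te_Task 5 = (6 + 4·10 + 14)/6 = 60/6 = 10; σ²_Task 5 = ((14−6)/6)² = 1.778
te_Task 6 = (9 + 4·13 + 23)/6 = 84/6 = 14; σ²_Task 6 = ((23−9)/6)² = 5.444
te_Task 7 = (8 + 4·9 + 10)/6 = 54/6 = 9; σ²_Task 7 = ((10−8)/6)² = 0.111
te_Task 8 = (2 + 4·7 + 24)/6 = 54/6 = 9; σ²_Task 8 = ((24−2)/6)² = 13.444
te_Task 9 = (7 + 4·11 + 15)/6 = 66/6 = 11; σ²_Task 9 = ((15−7)/6)² = 1.778

Forward pass:
ES_Task 1 = 0; EF_Task 1 = 6
ES_Task 2 = 0; EF_Task 2 = 4
ES_Task 3 = 0; EF_Task 3 = 13
ES_Task 4 = 6; EF_Task 4 = 6+12 = 18
ES_Task 5 = max(EF_Task 1=6, EF_Task 3=13) = 13; EF_Task 5 = 13+10 = 23
ES_Task 6 = 13; EF_Task 6 = 13+14 = 27
ES_Task 7 = max(EF_Task 1=6, EF_Task 3=13) = 13; EF_Task 7 = 13+9 = 22
ES_Task 8 = 4; EF_Task 8 = 4+9 = 13
ES_Task 9 = max(EF_Task 4=18, EF_Task 5=23, EF_Task 6=27, EF_Task 7=22, EF_Task 8=13) = 27; EF_Task 9 = 27+11 = 38
Expected project duration μ = 38 weeks. Critical path: Task 3 → Task 6 → Task 9.

Variance along critical path = 9.000 + 5.444 + 1.778 = 16.222; σ = √16.222 = 4.028 weeks.
Z = (45 − 38) / 4.028 = 1.738
P(T ≤ 45) = Φ(1.738) ≈ 0.959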